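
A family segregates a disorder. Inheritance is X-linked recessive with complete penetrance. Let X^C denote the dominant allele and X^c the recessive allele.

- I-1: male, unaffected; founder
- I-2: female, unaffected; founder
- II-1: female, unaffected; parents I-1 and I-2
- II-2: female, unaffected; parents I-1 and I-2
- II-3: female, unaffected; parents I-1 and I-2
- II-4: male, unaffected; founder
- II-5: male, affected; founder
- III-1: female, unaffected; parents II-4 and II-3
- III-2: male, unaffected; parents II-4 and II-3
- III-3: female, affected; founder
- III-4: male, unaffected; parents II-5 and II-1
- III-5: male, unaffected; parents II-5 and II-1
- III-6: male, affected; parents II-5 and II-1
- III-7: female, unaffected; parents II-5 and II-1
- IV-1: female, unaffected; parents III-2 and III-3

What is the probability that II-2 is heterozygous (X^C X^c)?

1/2

I-1 is unaffected, so I-1 is X^C Y.
I-2 is unaffected so carries C and passed c to II-1 (X^C X^c, whose C came from I-1), so I-2 is X^C X^c.
Their cross gives offspring ratios 1/2 X^C X^C : 1/2 X^C X^c. Conditioning on II-2 being unaffected, P(X^C X^c) = 1/2 / 1 = 1/2.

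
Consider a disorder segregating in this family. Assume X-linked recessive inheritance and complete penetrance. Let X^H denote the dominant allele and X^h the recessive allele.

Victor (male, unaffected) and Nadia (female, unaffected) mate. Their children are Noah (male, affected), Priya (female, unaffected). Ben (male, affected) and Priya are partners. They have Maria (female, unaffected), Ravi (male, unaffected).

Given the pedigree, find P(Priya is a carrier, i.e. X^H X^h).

1/5

Victor is unaffected, so Victor is X^H Y.
Nadia is unaffected so carries H and passed h to Noah (X^h Y), so Nadia is X^H X^h.
Their cross gives offspring ratios 1/2 X^H X^H : 1/2 X^H X^h. Conditioning on Priya being unaffected, P(X^H X^h) = 1/2 / 1 = 1/2 before taking Priya's own offspring into account.
Ben is affected, so Ben is X^h Y.
Now use Priya's offspring. Probability of each recorded status — unaffected daughter Maria: 1/2 if Priya is X^H X^h, 1 if X^H X^H; unaffected son Ravi: 1/2 if Priya is X^H X^h, 1 if X^H X^H.
Bayes: P(X^H X^h) = 1/2·1/4 / (1/2·1/4 + 1/2·1) = 1/5.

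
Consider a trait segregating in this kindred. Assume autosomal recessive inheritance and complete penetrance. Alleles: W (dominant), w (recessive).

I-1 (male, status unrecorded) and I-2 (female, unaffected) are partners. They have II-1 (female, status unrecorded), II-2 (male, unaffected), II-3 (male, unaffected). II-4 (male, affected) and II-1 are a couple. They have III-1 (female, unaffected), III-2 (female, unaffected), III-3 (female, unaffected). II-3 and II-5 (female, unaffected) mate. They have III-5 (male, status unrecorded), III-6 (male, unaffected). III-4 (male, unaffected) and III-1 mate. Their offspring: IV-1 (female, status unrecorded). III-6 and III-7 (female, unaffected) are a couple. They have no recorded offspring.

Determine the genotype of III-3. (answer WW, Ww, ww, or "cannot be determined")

From phenotype alone, III-3 is WW or Ww.
III-3 is unaffected so carries W and received w from II-4 (ww), so III-3 is Ww.

Ww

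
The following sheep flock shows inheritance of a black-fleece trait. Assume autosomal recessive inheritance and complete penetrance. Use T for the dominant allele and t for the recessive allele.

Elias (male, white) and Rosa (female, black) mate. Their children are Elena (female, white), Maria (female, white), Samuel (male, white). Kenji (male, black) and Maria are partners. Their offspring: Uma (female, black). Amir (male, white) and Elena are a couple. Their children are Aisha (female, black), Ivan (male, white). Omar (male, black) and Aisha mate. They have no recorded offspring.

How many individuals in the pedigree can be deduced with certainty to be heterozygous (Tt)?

Obligate heterozygotes: Elena is white so carries T and received t from Rosa (tt), so Elena is Tt; Maria is white so carries T and received t from Rosa (tt), so Maria is Tt; Samuel is white so carries T and received t from Rosa (tt), so Samuel is Tt; Amir is white so carries T and passed t to Aisha (tt), so Amir is Tt.
Every other individual is either homozygous by phenotype or has at least one consistent homozygous assignment, so the count is 4.

4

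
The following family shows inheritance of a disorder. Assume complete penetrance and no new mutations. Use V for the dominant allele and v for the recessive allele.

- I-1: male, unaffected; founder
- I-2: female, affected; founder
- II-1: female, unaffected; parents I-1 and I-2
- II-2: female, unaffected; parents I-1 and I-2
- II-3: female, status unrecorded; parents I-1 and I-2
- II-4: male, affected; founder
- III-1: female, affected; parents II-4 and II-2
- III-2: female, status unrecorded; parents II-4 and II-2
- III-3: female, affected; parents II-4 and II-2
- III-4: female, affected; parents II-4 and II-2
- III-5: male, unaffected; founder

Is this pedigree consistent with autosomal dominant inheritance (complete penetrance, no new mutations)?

A consistent assignment under autosomal dominant exists: I-1 vv, I-2 Vv, II-1 vv, II-2 vv, II-3 Vv, II-4 VV, III-1 Vv, III-2 Vv, III-3 Vv, III-4 Vv, III-5 vv.
In this assignment every recorded phenotype matches its genotype and every non-founder's genotype is obtainable from its parents' genotypes, so the pedigree is consistent.

Yes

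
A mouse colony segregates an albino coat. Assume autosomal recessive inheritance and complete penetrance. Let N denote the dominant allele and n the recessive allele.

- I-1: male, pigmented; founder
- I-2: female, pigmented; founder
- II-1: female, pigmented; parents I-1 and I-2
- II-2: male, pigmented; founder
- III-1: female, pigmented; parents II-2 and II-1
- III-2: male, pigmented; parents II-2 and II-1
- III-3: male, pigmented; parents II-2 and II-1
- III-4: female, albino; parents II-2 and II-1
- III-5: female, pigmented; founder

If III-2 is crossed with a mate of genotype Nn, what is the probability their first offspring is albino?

1/6

II-2 is pigmented so carries N and passed n to III-4 (nn), so II-2 is Nn.
II-1 is pigmented so carries N and passed n to III-4 (nn), so II-1 is Nn.
III-2 is a pigmented offspring of II-2 (Nn) × II-1 (Nn), whose cross gives 1/4 NN : 1/2 Nn : 1/4 nn; conditioning on being pigmented, III-2 is NN with probability 1/3, Nn with probability 2/3.
Summing over parental genotype combinations, P(offspring is albino) = 2/3·1/4 = 1/6.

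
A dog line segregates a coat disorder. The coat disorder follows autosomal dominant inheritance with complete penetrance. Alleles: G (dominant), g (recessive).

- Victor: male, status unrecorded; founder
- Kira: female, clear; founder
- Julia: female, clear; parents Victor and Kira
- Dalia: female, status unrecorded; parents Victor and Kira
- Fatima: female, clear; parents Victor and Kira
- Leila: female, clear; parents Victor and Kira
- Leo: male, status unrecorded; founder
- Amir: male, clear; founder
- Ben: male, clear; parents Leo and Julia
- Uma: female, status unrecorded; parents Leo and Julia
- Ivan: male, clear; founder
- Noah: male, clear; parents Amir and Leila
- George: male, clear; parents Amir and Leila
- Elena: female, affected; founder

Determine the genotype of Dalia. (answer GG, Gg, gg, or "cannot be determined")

cannot be determined

Dalia's phenotype is unrecorded, and no parent or child forces a single allele at both positions; consistent genotype assignments exist with Dalia as Gg or gg.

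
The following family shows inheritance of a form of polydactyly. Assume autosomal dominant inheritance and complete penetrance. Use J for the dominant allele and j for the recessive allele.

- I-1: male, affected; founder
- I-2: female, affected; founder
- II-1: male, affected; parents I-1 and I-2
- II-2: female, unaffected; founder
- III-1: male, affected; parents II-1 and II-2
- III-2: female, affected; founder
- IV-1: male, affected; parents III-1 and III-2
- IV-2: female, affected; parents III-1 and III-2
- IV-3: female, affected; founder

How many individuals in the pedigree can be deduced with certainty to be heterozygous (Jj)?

1

Obligate heterozygotes: III-1 is affected so carries J and received j from II-2 (jj), so III-1 is Jj.
Every other individual is either homozygous by phenotype or has at least one consistent homozygous assignment, so the count is 1.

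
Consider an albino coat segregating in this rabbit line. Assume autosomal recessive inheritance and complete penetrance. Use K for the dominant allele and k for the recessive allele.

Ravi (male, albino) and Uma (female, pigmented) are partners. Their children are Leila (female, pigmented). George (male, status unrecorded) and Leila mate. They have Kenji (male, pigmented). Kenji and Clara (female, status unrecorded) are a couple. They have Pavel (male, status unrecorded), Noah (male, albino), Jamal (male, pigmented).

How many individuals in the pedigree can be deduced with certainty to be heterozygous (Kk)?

Obligate heterozygotes: Leila is pigmented so carries K and received k from Ravi (kk), so Leila is Kk; Kenji is pigmented so carries K and passed k to Noah (kk), so Kenji is Kk.
Every other individual is either homozygous by phenotype or has at least one consistent homozygous assignment, so the count is 2.

2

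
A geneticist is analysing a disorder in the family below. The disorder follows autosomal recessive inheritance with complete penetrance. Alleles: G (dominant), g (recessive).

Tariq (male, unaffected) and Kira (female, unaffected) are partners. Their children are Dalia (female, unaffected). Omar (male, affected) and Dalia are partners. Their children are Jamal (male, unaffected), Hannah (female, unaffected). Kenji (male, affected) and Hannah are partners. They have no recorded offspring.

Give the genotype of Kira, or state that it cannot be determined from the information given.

cannot be determined

Kira's phenotype allows GG or Gg, and no parent or child forces a single allele at both positions; consistent genotype assignments exist with Kira as GG or Gg.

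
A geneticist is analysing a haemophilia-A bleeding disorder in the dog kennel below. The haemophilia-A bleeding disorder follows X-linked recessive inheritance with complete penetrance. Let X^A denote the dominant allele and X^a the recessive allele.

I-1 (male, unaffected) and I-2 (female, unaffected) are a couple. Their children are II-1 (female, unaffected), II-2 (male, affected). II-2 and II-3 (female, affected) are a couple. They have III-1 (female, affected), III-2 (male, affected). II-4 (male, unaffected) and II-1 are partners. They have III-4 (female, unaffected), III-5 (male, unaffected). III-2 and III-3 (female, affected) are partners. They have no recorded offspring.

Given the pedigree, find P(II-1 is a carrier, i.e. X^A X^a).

I-1 is unaffected, so I-1 is X^A Y.
I-2 is unaffected so carries A and passed a to II-2 (X^a Y), so I-2 is X^A X^a.
Their cross gives offspring ratios 1/2 X^A X^A : 1/2 X^A X^a. Conditioning on II-1 being unaffected, P(X^A X^a) = 1/2 / 1 = 1/2 before taking II-1's own offspring into account.
II-4 is unaffected, so II-4 is X^A Y.
Now use II-1's offspring. Probability of each recorded status — unaffected son III-5: 1/2 if II-1 is X^A X^a, 1 if X^A X^A. (III-4: equally likely either way, so uninformative.)
Bayes: P(X^A X^a) = 1/2·1/2 / (1/2·1/2 + 1/2·1) = 1/3.

1/3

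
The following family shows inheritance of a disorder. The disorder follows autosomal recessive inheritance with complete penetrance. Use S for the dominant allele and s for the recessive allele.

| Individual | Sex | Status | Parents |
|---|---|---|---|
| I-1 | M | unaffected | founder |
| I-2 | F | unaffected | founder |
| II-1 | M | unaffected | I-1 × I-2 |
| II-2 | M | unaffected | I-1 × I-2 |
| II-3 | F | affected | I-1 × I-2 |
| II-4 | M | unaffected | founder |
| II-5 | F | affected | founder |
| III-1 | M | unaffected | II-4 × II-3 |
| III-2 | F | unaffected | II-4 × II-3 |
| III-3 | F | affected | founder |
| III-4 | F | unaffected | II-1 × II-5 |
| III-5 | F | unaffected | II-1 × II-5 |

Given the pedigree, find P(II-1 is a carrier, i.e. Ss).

1/3

I-1 is unaffected so carries S and passed s to II-3 (ss), so I-1 is Ss.
I-2 is unaffected so carries S and passed s to II-3 (ss), so I-2 is Ss.
Their cross gives offspring ratios 1/4 SS : 1/2 Ss : 1/4 ss. Conditioning on II-1 being unaffected, P(Ss) = 1/2 / 3/4 = 2/3 before taking II-1's own offspring into account.
II-5 is affected, so II-5 is ss.
Now use II-1's offspring. Probability of each recorded status — unaffected daughter III-4: 1/2 if II-1 is Ss, 1 if SS; unaffected daughter III-5: 1/2 if II-1 is Ss, 1 if SS.
Bayes: P(Ss) = 2/3·1/4 / (2/3·1/4 + 1/3·1) = 1/3.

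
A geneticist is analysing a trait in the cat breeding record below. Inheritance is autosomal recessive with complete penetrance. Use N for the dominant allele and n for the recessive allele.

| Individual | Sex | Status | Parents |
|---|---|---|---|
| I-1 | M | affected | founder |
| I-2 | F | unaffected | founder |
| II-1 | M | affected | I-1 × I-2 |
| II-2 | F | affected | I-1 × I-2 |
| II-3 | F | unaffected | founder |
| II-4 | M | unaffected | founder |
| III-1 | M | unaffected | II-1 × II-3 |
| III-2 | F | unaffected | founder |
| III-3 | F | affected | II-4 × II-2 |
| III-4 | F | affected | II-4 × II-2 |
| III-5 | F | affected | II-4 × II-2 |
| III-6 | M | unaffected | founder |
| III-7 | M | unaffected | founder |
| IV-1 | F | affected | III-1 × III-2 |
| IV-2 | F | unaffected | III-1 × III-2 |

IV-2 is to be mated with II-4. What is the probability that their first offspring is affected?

1/6

III-1 is unaffected so carries N and received n from II-1 (nn), so III-1 is Nn.
III-2 is unaffected so carries N and passed n to IV-1 (nn), so III-2 is Nn.
IV-2 is an unaffected offspring of III-1 (Nn) × III-2 (Nn), whose cross gives 1/4 NN : 1/2 Nn : 1/4 nn; conditioning on being unaffected, IV-2 is NN with probability 1/3, Nn with probability 2/3.
II-4 is unaffected so carries N and passed n to III-3 (nn), so II-4 is Nn.
Summing over parental genotype combinations, P(offspring is affected) = 2/3·1/4 = 1/6.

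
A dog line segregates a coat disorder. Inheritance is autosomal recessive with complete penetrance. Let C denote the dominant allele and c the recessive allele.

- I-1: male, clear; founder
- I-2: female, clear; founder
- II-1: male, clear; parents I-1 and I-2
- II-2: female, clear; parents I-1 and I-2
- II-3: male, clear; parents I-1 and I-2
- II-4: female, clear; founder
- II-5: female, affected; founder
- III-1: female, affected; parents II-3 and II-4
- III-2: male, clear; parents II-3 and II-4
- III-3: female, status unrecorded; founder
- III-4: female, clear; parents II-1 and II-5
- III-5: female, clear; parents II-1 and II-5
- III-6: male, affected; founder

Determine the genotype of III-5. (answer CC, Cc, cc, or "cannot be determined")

Cc

From phenotype alone, III-5 is CC or Cc.
III-5 is clear so carries C and received c from II-5 (cc), so III-5 is Cc.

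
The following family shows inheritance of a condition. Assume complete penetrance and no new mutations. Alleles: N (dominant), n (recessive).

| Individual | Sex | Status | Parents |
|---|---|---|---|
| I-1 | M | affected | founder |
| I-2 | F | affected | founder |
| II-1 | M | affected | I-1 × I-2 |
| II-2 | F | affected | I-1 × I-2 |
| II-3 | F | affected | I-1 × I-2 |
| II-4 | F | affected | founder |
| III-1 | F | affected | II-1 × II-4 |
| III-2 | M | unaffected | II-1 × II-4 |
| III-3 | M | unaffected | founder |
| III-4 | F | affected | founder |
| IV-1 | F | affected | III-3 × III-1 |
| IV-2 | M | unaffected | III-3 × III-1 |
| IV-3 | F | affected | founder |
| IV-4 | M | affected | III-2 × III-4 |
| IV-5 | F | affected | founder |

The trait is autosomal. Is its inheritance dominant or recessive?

II-1 and II-4 are both affected yet have an unaffected child III-2. Under a recessive model two affected parents are homozygous and every child would be affected, so the trait cannot be recessive.

dominant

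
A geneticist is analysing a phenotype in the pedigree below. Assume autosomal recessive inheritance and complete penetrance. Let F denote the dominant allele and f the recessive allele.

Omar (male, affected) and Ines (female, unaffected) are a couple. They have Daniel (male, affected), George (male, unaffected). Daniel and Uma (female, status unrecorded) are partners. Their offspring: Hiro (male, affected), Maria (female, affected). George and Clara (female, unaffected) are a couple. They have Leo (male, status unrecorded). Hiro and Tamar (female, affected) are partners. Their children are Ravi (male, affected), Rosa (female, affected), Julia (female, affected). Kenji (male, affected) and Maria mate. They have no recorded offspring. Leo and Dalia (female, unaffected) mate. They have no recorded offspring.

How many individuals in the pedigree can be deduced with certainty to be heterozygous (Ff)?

2

Obligate heterozygotes: Ines is unaffected so carries F and passed f to Daniel (ff), so Ines is Ff; George is unaffected so carries F and received f from Omar (ff), so George is Ff.
Every other individual is either homozygous by phenotype or has at least one consistent homozygous assignment, so the count is 2.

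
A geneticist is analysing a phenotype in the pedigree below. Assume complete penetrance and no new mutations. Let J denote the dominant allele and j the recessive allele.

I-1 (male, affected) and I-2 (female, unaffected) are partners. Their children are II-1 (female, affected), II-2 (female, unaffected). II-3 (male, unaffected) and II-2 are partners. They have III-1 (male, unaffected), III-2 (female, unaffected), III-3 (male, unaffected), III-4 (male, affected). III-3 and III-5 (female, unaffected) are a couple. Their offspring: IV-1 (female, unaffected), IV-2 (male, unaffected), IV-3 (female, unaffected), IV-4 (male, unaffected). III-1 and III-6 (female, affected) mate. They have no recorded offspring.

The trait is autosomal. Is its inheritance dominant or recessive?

recessive

II-3 and II-2 are both unaffected yet have an affected child III-4. Under dominance, an affected child requires at least one affected parent, so the trait cannot be dominant.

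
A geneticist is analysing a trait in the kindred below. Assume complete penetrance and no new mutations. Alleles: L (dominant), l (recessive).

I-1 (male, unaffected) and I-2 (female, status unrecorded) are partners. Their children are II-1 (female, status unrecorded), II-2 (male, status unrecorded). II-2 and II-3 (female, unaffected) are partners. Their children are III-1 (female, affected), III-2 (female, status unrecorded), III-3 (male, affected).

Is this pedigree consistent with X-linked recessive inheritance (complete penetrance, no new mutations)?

Yes

A consistent assignment under X-linked recessive exists: I-1 X^L Y, I-2 X^L X^l, II-1 X^L X^L, II-2 X^l Y, II-3 X^L X^l, III-1 X^l X^l, III-2 X^L X^l, III-3 X^l Y.
In this assignment every recorded phenotype matches its genotype and every non-founder's genotype is obtainable from its parents' genotypes, so the pedigree is consistent.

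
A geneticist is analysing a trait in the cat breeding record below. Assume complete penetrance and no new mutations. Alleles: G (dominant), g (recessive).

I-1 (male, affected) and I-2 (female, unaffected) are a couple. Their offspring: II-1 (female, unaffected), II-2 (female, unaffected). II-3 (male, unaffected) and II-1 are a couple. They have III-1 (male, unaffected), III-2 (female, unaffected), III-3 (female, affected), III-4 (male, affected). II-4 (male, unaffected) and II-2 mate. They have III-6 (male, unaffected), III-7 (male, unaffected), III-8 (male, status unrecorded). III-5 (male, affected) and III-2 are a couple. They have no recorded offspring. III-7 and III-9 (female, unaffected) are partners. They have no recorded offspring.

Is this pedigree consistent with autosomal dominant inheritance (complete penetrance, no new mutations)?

Under autosomal dominant, III-3 (affected, female) cannot arise from II-3 (unaffected) × II-1 (unaffected).

No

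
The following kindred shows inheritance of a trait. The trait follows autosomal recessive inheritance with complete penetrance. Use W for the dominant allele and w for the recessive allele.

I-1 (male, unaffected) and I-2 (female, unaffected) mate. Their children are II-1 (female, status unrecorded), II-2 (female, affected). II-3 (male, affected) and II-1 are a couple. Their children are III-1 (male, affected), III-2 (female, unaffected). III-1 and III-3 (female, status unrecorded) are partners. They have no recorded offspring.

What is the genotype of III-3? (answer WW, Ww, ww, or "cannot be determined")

cannot be determined

III-3's phenotype is unrecorded, and no parent or child forces a single allele at both positions; consistent genotype assignments exist with III-3 as WW or Ww or ww.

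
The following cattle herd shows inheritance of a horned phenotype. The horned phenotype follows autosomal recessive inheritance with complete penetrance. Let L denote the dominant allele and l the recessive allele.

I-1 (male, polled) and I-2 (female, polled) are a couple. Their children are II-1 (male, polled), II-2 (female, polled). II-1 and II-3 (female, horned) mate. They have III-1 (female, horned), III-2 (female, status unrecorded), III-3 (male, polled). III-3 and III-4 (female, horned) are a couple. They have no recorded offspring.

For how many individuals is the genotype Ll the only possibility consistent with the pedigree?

2

Obligate heterozygotes: II-1 is polled so carries L and passed l to III-1 (ll), so II-1 is Ll; III-3 is polled so carries L and received l from II-3 (ll), so III-3 is Ll.
Every other individual is either homozygous by phenotype or has at least one consistent homozygous assignment, so the count is 2.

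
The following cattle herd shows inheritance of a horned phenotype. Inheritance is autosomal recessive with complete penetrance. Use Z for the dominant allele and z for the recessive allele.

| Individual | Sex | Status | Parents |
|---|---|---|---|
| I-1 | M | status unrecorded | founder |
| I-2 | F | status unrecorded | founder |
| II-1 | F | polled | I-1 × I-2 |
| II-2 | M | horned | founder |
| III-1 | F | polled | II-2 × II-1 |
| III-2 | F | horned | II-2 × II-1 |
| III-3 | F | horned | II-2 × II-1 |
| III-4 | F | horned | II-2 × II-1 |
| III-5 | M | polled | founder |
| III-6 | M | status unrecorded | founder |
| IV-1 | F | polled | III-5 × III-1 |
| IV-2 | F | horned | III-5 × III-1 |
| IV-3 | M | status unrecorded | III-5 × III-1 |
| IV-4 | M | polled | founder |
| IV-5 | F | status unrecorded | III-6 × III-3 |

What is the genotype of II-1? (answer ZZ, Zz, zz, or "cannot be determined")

Zz

From phenotype alone, II-1 is ZZ or Zz.
II-1 is polled so carries Z and passed z to III-2 (zz), so II-1 is Zz.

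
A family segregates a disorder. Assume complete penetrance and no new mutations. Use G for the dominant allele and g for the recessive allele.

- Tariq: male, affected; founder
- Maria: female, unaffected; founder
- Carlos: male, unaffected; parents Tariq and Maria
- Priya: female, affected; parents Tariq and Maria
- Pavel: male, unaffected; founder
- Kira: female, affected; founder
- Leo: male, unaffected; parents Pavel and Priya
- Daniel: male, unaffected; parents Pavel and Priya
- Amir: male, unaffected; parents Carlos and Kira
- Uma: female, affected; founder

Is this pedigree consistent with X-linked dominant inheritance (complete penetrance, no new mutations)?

A consistent assignment under X-linked dominant exists: Tariq X^G Y, Maria X^g X^g, Carlos X^g Y, Priya X^G X^g, Pavel X^g Y, Kira X^G X^g, Leo X^g Y, Daniel X^g Y, Amir X^g Y, Uma X^G X^G.
In this assignment every recorded phenotype matches its genotype and every non-founder's genotype is obtainable from its parents' genotypes, so the pedigree is consistent.

Yes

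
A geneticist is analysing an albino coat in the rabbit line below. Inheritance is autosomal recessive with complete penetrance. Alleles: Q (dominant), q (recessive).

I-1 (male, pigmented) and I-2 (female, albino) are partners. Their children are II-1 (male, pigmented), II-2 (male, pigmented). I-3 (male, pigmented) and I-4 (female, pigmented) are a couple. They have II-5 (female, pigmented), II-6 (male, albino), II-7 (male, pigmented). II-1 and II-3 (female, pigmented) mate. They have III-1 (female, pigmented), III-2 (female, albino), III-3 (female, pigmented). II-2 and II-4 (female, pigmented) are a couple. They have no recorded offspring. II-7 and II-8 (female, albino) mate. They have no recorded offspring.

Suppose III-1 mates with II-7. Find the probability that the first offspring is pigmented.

II-1 is pigmented so carries Q and received q from I-2 (qq), so II-1 is Qq.
II-3 is pigmented so carries Q and passed q to III-2 (qq), so II-3 is Qq.
III-1 is a pigmented offspring of II-1 (Qq) × II-3 (Qq), whose cross gives 1/4 QQ : 1/2 Qq : 1/4 qq; conditioning on being pigmented, III-1 is QQ with probability 1/3, Qq with probability 2/3.
I-3 is pigmented so carries Q and passed q to II-6 (qq), so I-3 is Qq.
I-4 is pigmented so carries Q and passed q to II-6 (qq), so I-4 is Qq.
II-7 is a pigmented offspring of I-3 (Qq) × I-4 (Qq), whose cross gives 1/4 QQ : 1/2 Qq : 1/4 qq; conditioning on being pigmented, II-7 is QQ with probability 1/3, Qq with probability 2/3.
Summing over parental genotype combinations, P(offspring is pigmented) = 1/9·1 + 2/9·1 + 2/9·1 + 4/9·3/4 = 8/9.

8/9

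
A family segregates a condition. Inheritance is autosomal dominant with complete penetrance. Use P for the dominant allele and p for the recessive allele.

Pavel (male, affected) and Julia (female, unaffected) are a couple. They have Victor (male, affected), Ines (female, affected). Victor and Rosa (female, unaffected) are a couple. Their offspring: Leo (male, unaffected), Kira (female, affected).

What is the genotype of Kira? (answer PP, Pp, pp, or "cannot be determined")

Pp

From phenotype alone, Kira is PP or Pp.
Kira is affected so carries P and received p from Rosa (pp), so Kira is Pp.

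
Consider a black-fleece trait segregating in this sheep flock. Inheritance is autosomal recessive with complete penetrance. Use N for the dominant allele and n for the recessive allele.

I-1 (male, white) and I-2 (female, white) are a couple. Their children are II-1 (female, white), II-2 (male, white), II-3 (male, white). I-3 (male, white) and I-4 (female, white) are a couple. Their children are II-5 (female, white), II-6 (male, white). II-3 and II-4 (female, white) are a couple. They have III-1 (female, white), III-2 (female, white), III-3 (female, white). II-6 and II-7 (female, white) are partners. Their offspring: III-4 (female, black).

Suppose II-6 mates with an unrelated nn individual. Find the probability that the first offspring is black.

II-6 is white so carries N and passed n to III-4 (nn), so II-6 is Nn.
The cross gives 1/2 Nn : 1/2 nn, so P(offspring is black) = 1/2.

1/2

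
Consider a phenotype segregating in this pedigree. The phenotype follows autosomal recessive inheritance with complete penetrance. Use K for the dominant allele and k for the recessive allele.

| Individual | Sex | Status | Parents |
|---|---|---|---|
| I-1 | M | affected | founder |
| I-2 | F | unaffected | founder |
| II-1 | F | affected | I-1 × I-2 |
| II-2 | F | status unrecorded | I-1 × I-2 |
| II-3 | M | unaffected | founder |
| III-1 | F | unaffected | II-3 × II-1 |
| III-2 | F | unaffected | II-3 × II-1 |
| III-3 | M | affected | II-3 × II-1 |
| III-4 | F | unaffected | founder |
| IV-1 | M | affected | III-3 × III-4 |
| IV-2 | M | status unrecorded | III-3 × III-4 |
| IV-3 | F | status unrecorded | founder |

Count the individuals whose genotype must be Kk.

Obligate heterozygotes: I-2 is unaffected so carries K and passed k to II-1 (kk), so I-2 is Kk; II-3 is unaffected so carries K and passed k to III-3 (kk), so II-3 is Kk; III-1 is unaffected so carries K and received k from II-1 (kk), so III-1 is Kk; III-2 is unaffected so carries K and received k from II-1 (kk), so III-2 is Kk; III-4 is unaffected so carries K and passed k to IV-1 (kk), so III-4 is Kk.
Every other individual is either homozygous by phenotype or has at least one consistent homozygous assignment, so the count is 5.

5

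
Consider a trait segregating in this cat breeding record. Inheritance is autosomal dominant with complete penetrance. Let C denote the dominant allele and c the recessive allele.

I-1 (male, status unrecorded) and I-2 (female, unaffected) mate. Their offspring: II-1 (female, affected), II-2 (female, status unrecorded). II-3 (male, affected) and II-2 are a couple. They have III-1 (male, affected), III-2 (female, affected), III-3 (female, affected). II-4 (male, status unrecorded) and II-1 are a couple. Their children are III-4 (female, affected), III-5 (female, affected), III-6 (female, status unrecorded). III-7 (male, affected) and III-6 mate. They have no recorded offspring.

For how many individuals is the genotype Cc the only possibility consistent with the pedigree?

Obligate heterozygotes: II-1 is affected so carries C and received c from I-2 (cc), so II-1 is Cc.
Every other individual is either homozygous by phenotype or has at least one consistent homozygous assignment, so the count is 1.

1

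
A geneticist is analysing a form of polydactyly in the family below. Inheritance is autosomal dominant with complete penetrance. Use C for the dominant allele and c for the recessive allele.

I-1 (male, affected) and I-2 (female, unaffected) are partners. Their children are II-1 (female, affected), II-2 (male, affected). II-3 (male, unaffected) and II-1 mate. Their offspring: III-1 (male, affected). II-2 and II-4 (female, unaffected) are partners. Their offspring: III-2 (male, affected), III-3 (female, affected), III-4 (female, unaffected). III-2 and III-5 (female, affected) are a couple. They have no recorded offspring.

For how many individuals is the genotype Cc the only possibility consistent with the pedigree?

5

Obligate heterozygotes: II-1 is affected so carries C and received c from I-2 (cc), so II-1 is Cc; II-2 is affected so carries C and received c from I-2 (cc), so II-2 is Cc; III-1 is affected so carries C and received c from II-3 (cc), so III-1 is Cc; III-2 is affected so carries C and received c from II-4 (cc), so III-2 is Cc; III-3 is affected so carries C and received c from II-4 (cc), so III-3 is Cc.
Every other individual is either homozygous by phenotype or has at least one consistent homozygous assignment, so the count is 5.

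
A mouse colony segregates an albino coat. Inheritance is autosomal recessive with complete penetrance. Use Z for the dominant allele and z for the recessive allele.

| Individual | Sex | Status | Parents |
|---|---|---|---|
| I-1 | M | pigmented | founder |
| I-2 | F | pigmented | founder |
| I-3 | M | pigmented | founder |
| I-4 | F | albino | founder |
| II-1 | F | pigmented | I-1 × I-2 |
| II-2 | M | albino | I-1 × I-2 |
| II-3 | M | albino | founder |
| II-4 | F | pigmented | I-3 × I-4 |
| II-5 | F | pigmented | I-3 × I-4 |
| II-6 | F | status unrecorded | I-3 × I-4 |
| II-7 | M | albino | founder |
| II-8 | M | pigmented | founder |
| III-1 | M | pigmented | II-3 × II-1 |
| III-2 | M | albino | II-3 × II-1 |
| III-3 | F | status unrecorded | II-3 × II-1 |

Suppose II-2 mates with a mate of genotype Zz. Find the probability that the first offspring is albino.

1/2

II-2 is albino, so II-2 is zz.
The cross gives 1/2 Zz : 1/2 zz, so P(offspring is albino) = 1/2.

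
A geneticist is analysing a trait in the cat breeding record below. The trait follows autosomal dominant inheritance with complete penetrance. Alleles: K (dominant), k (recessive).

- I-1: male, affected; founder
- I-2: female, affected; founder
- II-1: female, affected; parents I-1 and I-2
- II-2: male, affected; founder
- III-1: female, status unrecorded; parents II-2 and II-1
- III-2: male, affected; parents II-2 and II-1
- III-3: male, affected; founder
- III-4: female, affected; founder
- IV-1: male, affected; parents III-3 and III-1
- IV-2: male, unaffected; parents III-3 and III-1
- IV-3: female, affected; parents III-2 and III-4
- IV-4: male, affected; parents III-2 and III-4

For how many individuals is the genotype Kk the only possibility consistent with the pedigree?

Obligate heterozygotes: III-3 is affected so carries K and passed k to IV-2 (kk), so III-3 is Kk.
Every other individual is either homozygous by phenotype or has at least one consistent homozygous assignment, so the count is 1.

1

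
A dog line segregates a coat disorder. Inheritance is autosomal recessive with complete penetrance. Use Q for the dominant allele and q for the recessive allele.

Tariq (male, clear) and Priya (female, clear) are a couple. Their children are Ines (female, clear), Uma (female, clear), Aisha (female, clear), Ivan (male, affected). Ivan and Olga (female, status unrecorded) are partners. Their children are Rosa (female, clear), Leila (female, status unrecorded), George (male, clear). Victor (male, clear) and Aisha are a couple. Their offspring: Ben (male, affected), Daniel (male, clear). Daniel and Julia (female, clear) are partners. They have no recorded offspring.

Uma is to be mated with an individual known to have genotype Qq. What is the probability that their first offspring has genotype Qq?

1/2

Tariq is clear so carries Q and passed q to Ivan (qq), so Tariq is Qq.
Priya is clear so carries Q and passed q to Ivan (qq), so Priya is Qq.
Uma is a clear offspring of Tariq (Qq) × Priya (Qq), whose cross gives 1/4 QQ : 1/2 Qq : 1/4 qq; conditioning on being clear, Uma is QQ with probability 1/3, Qq with probability 2/3.
Summing over parental genotype combinations, P(offspring has genotype Qq) = 1/3·1/2 + 2/3·1/2 = 1/2.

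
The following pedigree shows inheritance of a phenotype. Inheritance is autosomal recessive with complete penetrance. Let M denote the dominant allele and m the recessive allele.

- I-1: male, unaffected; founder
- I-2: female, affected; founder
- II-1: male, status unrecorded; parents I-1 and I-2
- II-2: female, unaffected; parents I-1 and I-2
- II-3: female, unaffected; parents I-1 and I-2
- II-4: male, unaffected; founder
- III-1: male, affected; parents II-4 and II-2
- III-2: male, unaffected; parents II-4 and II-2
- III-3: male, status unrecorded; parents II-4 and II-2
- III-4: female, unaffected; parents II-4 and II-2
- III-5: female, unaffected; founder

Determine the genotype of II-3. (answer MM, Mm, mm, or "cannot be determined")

Mm

From phenotype alone, II-3 is MM or Mm.
II-3 is unaffected so carries M and received m from I-2 (mm), so II-3 is Mm.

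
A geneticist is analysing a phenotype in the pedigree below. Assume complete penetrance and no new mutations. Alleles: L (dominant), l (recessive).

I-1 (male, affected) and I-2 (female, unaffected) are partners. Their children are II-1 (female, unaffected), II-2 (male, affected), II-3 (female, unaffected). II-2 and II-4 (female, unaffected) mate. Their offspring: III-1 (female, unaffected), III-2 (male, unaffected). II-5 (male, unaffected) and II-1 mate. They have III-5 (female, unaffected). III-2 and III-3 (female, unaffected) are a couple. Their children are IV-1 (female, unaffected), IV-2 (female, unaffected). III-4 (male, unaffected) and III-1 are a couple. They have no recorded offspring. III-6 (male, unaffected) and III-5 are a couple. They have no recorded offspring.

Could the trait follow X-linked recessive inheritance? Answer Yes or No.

Yes

A consistent assignment under X-linked recessive exists: I-1 X^l Y, I-2 X^L X^l, II-1 X^L X^l, II-2 X^l Y, II-3 X^L X^l, II-4 X^L X^L, II-5 X^L Y, III-1 X^L X^l, III-2 X^L Y, III-3 X^L X^L, III-4 X^L Y, III-5 X^L X^L, III-6 X^L Y, IV-1 X^L X^L, IV-2 X^L X^L.
In this assignment every recorded phenotype matches its genotype and every non-founder's genotype is obtainable from its parents' genotypes, so the pedigree is consistent.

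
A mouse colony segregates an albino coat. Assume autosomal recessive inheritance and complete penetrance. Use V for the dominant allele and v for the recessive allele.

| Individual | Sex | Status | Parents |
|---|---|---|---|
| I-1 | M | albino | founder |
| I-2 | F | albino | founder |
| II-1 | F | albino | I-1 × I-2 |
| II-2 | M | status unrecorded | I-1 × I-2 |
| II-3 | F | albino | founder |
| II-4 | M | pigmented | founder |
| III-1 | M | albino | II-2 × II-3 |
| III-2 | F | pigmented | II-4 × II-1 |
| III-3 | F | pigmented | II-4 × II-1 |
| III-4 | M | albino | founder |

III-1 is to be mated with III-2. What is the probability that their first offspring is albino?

III-1 is albino, so III-1 is vv.
III-2 is pigmented so carries V and received v from II-1 (vv), so III-2 is Vv.
The cross gives 1/2 Vv : 1/2 vv, so P(offspring is albino) = 1/2.

1/2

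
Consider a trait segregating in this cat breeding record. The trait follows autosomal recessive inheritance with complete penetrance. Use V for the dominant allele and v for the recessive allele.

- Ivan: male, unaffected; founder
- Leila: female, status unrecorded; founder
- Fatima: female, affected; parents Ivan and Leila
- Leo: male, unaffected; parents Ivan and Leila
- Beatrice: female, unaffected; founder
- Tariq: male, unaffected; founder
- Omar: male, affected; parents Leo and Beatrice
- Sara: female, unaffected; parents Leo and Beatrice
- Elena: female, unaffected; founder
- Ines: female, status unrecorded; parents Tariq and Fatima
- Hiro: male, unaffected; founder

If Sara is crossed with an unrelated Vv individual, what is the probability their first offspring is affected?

Leo is unaffected so carries V and passed v to Omar (vv), so Leo is Vv.
Beatrice is unaffected so carries V and passed v to Omar (vv), so Beatrice is Vv.
Sara is an unaffected offspring of Leo (Vv) × Beatrice (Vv), whose cross gives 1/4 VV : 1/2 Vv : 1/4 vv; conditioning on being unaffected, Sara is VV with probability 1/3, Vv with probability 2/3.
Summing over parental genotype combinations, P(offspring is affected) = 2/3·1/4 = 1/6.

1/6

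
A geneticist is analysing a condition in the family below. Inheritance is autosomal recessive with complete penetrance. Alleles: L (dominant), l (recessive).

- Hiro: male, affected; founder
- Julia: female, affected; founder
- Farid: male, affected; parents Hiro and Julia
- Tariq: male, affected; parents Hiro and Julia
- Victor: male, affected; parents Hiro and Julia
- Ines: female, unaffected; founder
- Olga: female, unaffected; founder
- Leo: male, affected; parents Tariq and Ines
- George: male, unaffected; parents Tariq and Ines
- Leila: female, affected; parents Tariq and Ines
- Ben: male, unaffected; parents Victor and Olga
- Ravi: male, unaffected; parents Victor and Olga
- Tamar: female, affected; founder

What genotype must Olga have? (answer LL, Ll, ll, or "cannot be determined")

cannot be determined

Olga's phenotype allows LL or Ll, and no parent or child forces a single allele at both positions; consistent genotype assignments exist with Olga as LL or Ll.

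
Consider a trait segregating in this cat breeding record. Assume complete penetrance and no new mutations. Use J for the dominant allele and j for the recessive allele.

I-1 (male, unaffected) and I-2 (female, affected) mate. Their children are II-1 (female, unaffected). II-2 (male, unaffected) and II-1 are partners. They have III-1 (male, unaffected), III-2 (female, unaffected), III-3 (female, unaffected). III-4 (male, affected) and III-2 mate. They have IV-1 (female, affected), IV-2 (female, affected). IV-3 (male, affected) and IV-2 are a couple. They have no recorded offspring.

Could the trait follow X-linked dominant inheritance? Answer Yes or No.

Yes

A consistent assignment under X-linked dominant exists: I-1 X^j Y, I-2 X^J X^j, II-1 X^j X^j, II-2 X^j Y, III-1 X^j Y, III-2 X^j X^j, III-3 X^j X^j, III-4 X^J Y, IV-1 X^J X^j, IV-2 X^J X^j, IV-3 X^J Y.
In this assignment every recorded phenotype matches its genotype and every non-founder's genotype is obtainable from its parents' genotypes, so the pedigree is consistent.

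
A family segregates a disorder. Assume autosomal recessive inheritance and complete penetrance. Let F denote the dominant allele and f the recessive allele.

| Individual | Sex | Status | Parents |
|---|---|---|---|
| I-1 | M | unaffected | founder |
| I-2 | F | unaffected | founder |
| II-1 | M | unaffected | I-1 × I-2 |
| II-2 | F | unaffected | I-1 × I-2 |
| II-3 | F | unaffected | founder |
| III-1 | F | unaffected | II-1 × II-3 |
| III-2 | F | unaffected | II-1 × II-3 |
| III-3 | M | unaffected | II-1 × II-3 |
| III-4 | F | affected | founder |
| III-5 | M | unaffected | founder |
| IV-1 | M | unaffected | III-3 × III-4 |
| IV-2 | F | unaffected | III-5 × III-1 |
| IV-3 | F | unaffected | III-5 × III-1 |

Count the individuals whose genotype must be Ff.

1

Obligate heterozygotes: IV-1 is unaffected so carries F and received f from III-4 (ff), so IV-1 is Ff.
Every other individual is either homozygous by phenotype or has at least one consistent homozygous assignment, so the count is 1.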